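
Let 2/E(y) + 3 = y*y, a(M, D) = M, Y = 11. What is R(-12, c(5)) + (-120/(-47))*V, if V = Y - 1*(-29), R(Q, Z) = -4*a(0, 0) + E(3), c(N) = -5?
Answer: 14447/141 ≈ 102.46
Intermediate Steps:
E(y) = 2/(-3 + y**2) (E(y) = 2/(-3 + y*y) = 2/(-3 + y**2))
R(Q, Z) = 1/3 (R(Q, Z) = -4*0 + 2/(-3 + 3**2) = 0 + 2/(-3 + 9) = 0 + 2/6 = 0 + 2*(1/6) = 0 + 1/3 = 1/3)
V = 40 (V = 11 - 1*(-29) = 11 + 29 = 40)
R(-12, c(5)) + (-120/(-47))*V = 1/3 - 120/(-47)*40 = 1/3 - 120*(-1/47)*40 = 1/3 + (120/47)*40 = 1/3 + 4800/47 = 14447/141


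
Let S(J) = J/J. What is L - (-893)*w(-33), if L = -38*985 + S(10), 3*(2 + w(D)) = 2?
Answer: -115859/3 ≈ -38620.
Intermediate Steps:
w(D) = -4/3 (w(D) = -2 + (⅓)*2 = -2 + ⅔ = -4/3)
S(J) = 1
L = -37429 (L = -38*985 + 1 = -37430 + 1 = -37429)
L - (-893)*w(-33) = -37429 - (-893)*(-4)/3 = -37429 - 1*3572/3 = -37429 - 3572/3 = -115859/3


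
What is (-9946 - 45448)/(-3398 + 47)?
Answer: 55394/3351 ≈ 16.531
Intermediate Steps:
(-9946 - 45448)/(-3398 + 47) = -55394/(-3351) = -55394*(-1/3351) = 55394/3351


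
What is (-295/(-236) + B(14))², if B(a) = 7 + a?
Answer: 7921/16 ≈ 495.06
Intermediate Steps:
(-295/(-236) + B(14))² = (-295/(-236) + (7 + 14))² = (-295*(-1/236) + 21)² = (5/4 + 21)² = (89/4)² = 7921/16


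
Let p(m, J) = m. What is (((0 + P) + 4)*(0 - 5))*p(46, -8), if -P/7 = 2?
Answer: 2300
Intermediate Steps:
P = -14 (P = -7*2 = -14)
(((0 + P) + 4)*(0 - 5))*p(46, -8) = (((0 - 14) + 4)*(0 - 5))*46 = ((-14 + 4)*(-5))*46 = -10*(-5)*46 = 50*46 = 2300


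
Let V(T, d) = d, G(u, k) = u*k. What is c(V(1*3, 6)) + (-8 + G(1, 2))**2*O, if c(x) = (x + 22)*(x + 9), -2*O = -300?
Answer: 5820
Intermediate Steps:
O = 150 (O = -1/2*(-300) = 150)
G(u, k) = k*u
c(x) = (9 + x)*(22 + x) (c(x) = (22 + x)*(9 + x) = (9 + x)*(22 + x))
c(V(1*3, 6)) + (-8 + G(1, 2))**2*O = (198 + 6**2 + 31*6) + (-8 + 2*1)**2*150 = (198 + 36 + 186) + (-8 + 2)**2*150 = 420 + (-6)**2*150 = 420 + 36*150 = 420 + 5400 = 5820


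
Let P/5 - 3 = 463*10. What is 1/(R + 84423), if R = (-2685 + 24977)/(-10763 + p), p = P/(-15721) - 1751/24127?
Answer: 4082998432047/344690521260464317 ≈ 1.1845e-5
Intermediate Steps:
P = 23165 (P = 15 + 5*(463*10) = 15 + 5*4630 = 15 + 23150 = 23165)
p = -586429426/379300567 (p = 23165/(-15721) - 1751/24127 = 23165*(-1/15721) - 1751*1/24127 = -23165/15721 - 1751/24127 = -586429426/379300567 ≈ -1.5461)
R = -8455368239564/4082998432047 (R = (-2685 + 24977)/(-10763 - 586429426/379300567) = 22292/(-4082998432047/379300567) = 22292*(-379300567/4082998432047) = -8455368239564/4082998432047 ≈ -2.0709)
1/(R + 84423) = 1/(-8455368239564/4082998432047 + 84423) = 1/(344690521260464317/4082998432047) = 4082998432047/344690521260464317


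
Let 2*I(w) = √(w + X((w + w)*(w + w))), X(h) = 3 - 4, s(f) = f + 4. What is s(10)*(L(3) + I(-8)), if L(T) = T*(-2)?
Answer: -84 + 21*I ≈ -84.0 + 21.0*I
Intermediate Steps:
s(f) = 4 + f
X(h) = -1
I(w) = √(-1 + w)/2 (I(w) = √(w - 1)/2 = √(-1 + w)/2)
L(T) = -2*T
s(10)*(L(3) + I(-8)) = (4 + 10)*(-2*3 + √(-1 - 8)/2) = 14*(-6 + √(-9)/2) = 14*(-6 + (3*I)/2) = 14*(-6 + 3*I/2) = -84 + 21*I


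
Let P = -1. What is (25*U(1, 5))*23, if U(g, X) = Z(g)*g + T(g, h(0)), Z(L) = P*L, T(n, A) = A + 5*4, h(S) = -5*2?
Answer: 5175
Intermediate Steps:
h(S) = -10
T(n, A) = 20 + A (T(n, A) = A + 20 = 20 + A)
Z(L) = -L
U(g, X) = 10 - g² (U(g, X) = (-g)*g + (20 - 10) = -g² + 10 = 10 - g²)
(25*U(1, 5))*23 = (25*(10 - 1*1²))*23 = (25*(10 - 1*1))*23 = (25*(10 - 1))*23 = (25*9)*23 = 225*23 = 5175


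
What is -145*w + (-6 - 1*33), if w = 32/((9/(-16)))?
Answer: 73889/9 ≈ 8209.9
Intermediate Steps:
w = -512/9 (w = 32/((9*(-1/16))) = 32/(-9/16) = 32*(-16/9) = -512/9 ≈ -56.889)
-145*w + (-6 - 1*33) = -145*(-512/9) + (-6 - 1*33) = 74240/9 + (-6 - 33) = 74240/9 - 39 = 73889/9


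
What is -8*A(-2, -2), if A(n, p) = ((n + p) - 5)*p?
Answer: -144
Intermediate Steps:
A(n, p) = p*(-5 + n + p) (A(n, p) = (-5 + n + p)*p = p*(-5 + n + p))
-8*A(-2, -2) = -(-16)*(-5 - 2 - 2) = -(-16)*(-9) = -8*18 = -144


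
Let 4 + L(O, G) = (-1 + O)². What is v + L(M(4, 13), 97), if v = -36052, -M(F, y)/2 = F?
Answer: -35975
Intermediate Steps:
M(F, y) = -2*F
L(O, G) = -4 + (-1 + O)²
v + L(M(4, 13), 97) = -36052 + (-4 + (-1 - 2*4)²) = -36052 + (-4 + (-1 - 8)²) = -36052 + (-4 + (-9)²) = -36052 + (-4 + 81) = -36052 + 77 = -35975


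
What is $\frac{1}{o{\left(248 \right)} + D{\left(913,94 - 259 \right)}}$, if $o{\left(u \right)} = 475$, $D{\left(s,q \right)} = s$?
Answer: $\frac{1}{1388} \approx 0.00072046$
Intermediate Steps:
$\frac{1}{o{\left(248 \right)} + D{\left(913,94 - 259 \right)}} = \frac{1}{475 + 913} = \frac{1}{1388}$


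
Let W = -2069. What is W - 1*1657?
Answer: -3726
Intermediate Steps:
W - 1*1657 = -2069 - 1*1657 = -2069 - 1657 = -3726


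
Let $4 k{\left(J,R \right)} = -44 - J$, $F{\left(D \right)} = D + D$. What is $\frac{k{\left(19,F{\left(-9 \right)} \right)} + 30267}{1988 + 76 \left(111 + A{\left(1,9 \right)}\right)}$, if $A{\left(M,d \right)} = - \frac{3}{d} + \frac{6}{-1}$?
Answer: $\frac{363015}{119312} \approx 3.0426$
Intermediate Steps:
$F{\left(D \right)} = 2 D$
$A{\left(M,d \right)} = -6 - \frac{3}{d}$ ($A{\left(M,d \right)} = - \frac{3}{d} + 6 \left(-1\right) = - \frac{3}{d} - 6 = -6 - \frac{3}{d}$)
$k{\left(J,R \right)} = -11 - \frac{J}{4}$ ($k{\left(J,R \right)} = \frac{-44 - J}{4} = -11 - \frac{J}{4}$)
$\frac{k{\left(19,F{\left(-9 \right)} \right)} + 30267}{1988 + 76 \left(111 + A{\left(1,9 \right)}\right)} = \frac{\left(-11 - \frac{19}{4}\right) + 30267}{1988 + 76 \left(111 - \left(6 + \frac{3}{9}\right)\right)} = \frac{\left(-11 - \frac{19}{4}\right) + 30267}{1988 + 76 \left(111 - \frac{19}{3}\right)} = \frac{- \frac{63}{4} + 30267}{1988 + 76 \left(111 - \frac{19}{3}\right)} = \frac{121005}{4 \left(1988 + 76 \left(111 - \frac{19}{3}\right)\right)} = \frac{121005}{4 \left(1988 + 76 \cdot \frac{314}{3}\right)} = \frac{121005}{4 \left(1988 + \frac{23864}{3}\right)} = \frac{121005}{4 \cdot \frac{29828}{3}} = \frac{121005}{4} \cdot \frac{3}{29828} = \frac{363015}{119312}$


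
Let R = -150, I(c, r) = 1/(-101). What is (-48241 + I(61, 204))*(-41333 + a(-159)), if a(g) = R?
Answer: 202119363186/101 ≈ 2.0012e+9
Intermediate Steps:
I(c, r) = -1/101
a(g) = -150
(-48241 + I(61, 204))*(-41333 + a(-159)) = (-48241 - 1/101)*(-41333 - 150) = -4872342/101*(-41483) = 202119363186/101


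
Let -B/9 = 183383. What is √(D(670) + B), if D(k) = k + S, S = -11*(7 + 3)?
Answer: I*√1649887 ≈ 1284.5*I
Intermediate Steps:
B = -1650447 (B = -9*183383 = -1650447)
S = -110 (S = -11*10 = -110)
D(k) = -110 + k (D(k) = k - 110 = -110 + k)
√(D(670) + B) = √((-110 + 670) - 1650447) = √(560 - 1650447) = √(-1649887) = I*√1649887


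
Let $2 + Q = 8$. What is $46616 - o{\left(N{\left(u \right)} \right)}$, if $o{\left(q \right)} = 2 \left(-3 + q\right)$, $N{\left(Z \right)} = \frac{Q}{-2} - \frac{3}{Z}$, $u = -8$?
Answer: $\frac{186509}{4} \approx 46627.0$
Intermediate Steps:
$Q = 6$ ($Q = -2 + 8 = 6$)
$N{\left(Z \right)} = -3 - \frac{3}{Z}$ ($N{\left(Z \right)} = \frac{6}{-2} - \frac{3}{Z} = 6 \left(- \frac{1}{2}\right) - \frac{3}{Z} = -3 - \frac{3}{Z}$)
$o{\left(q \right)} = -6 + 2 q$
$46616 - o{\left(N{\left(u \right)} \right)} = 46616 - \left(-6 + 2 \left(-3 - \frac{3}{-8}\right)\right) = 46616 - \left(-6 + 2 \left(-3 - - \frac{3}{8}\right)\right) = 46616 - \left(-6 + 2 \left(-3 + \frac{3}{8}\right)\right) = 46616 - \left(-6 + 2 \left(- \frac{21}{8}\right)\right) = 46616 - \left(-6 - \frac{21}{4}\right) = 46616 - - \frac{45}{4} = 46616 + \frac{45}{4} = \frac{186509}{4}$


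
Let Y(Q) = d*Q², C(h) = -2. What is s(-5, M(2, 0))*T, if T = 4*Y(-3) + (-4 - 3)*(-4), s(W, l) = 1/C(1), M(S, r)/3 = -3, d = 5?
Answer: -104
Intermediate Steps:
M(S, r) = -9 (M(S, r) = 3*(-3) = -9)
Y(Q) = 5*Q²
s(W, l) = -½ (s(W, l) = 1/(-2) = -½)
T = 208 (T = 4*(5*(-3)²) + (-4 - 3)*(-4) = 4*(5*9) - 7*(-4) = 4*45 + 28 = 180 + 28 = 208)
s(-5, M(2, 0))*T = -½*208 = -104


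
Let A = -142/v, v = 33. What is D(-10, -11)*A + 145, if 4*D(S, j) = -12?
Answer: 1737/11 ≈ 157.91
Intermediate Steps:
D(S, j) = -3 (D(S, j) = (¼)*(-12) = -3)
A = -142/33 ≈ -4.3030
D(-10, -11)*A + 145 = -3*(-142/33) + 145 = 142/11 + 145 = 1737/11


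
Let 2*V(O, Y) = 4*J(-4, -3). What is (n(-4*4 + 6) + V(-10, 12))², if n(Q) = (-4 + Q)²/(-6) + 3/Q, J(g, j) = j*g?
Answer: 72361/900 ≈ 80.401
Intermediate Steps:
J(g, j) = g*j
n(Q) = 3/Q - (-4 + Q)²/6 (n(Q) = (-4 + Q)²*(-⅙) + 3/Q = -(-4 + Q)²/6 + 3/Q = 3/Q - (-4 + Q)²/6)
V(O, Y) = 24 (V(O, Y) = (4*(-4*(-3)))/2 = (4*12)/2 = (½)*48 = 24)
(n(-4*4 + 6) + V(-10, 12))² = ((3/(-4*4 + 6) - (-4 + (-4*4 + 6))²/6) + 24)² = ((3/(-16 + 6) - (-4 + (-16 + 6))²/6) + 24)² = ((3/(-10) - (-4 - 10)²/6) + 24)² = ((3*(-⅒) - ⅙*(-14)²) + 24)² = ((-3/10 - ⅙*196) + 24)² = ((-3/10 - 98/3) + 24)² = (-989/30 + 24)² = (-269/30)² = 72361/900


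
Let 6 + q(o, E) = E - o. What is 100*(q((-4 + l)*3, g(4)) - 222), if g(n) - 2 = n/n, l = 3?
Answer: -22200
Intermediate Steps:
g(n) = 3 (g(n) = 2 + n/n = 2 + 1 = 3)
q(o, E) = -6 + E - o (q(o, E) = -6 + (E - o) = -6 + E - o)
100*(q((-4 + l)*3, g(4)) - 222) = 100*((-6 + 3 - (-4 + 3)*3) - 222) = 100*((-6 + 3 - (-1)*3) - 222) = 100*((-6 + 3 - 1*(-3)) - 222) = 100*((-6 + 3 + 3) - 222) = 100*(0 - 222) = 100*(-222) = -22200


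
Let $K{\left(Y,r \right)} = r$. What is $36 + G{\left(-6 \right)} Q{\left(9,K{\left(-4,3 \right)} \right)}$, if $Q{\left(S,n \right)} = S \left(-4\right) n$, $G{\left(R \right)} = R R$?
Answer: $-3852$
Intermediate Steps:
$G{\left(R \right)} = R^{2}$
$Q{\left(S,n \right)} = - 4 S n$
$36 + G{\left(-6 \right)} Q{\left(9,K{\left(-4,3 \right)} \right)} = 36 + \left(-6\right)^{2} \left(\left(-4\right) 9 \cdot 3\right) = 36 + 36 \left(-108\right) = 36 - 3888 = -3852$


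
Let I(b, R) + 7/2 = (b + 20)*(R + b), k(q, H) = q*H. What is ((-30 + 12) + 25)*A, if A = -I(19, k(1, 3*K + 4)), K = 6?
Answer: -22337/2 ≈ -11169.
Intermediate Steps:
k(q, H) = H*q
I(b, R) = -7/2 + (20 + b)*(R + b) (I(b, R) = -7/2 + (b + 20)*(R + b) = -7/2 + (20 + b)*(R + b))
A = -3191/2 (A = -(-7/2 + 19² + 20*((3*6 + 4)*1) + 20*19 + ((3*6 + 4)*1)*19) = -(-7/2 + 361 + 20*((18 + 4)*1) + 380 + ((18 + 4)*1)*19) = -(-7/2 + 361 + 20*(22*1) + 380 + (22*1)*19) = -(-7/2 + 361 + 20*22 + 380 + 22*19) = -(-7/2 + 361 + 440 + 380 + 418) = -1*3191/2 = -3191/2 ≈ -1595.5)
((-30 + 12) + 25)*A = ((-30 + 12) + 25)*(-3191/2) = (-18 + 25)*(-3191/2) = 7*(-3191/2) = -22337/2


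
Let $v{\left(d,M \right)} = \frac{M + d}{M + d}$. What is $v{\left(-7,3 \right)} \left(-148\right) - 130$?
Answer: $-278$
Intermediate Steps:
$v{\left(d,M \right)} = 1$
$v{\left(-7,3 \right)} \left(-148\right) - 130 = 1 \left(-148\right) - 130 = -148 - 130 = -278$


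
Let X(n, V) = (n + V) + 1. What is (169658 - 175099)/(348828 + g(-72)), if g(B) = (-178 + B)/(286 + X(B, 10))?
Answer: -48969/3139442 ≈ -0.015598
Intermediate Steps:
X(n, V) = 1 + V + n (X(n, V) = (V + n) + 1 = 1 + V + n)
g(B) = (-178 + B)/(297 + B) (g(B) = (-178 + B)/(286 + (1 + 10 + B)) = (-178 + B)/(286 + (11 + B)) = (-178 + B)/(297 + B))
(169658 - 175099)/(348828 + g(-72)) = (169658 - 175099)/(348828 + (-178 - 72)/(297 - 72)) = -5441/(348828 - 250/225) = -5441/(348828 + (1/225)*(-250)) = -5441/(348828 - 10/9) = -5441/3139442/9 = -5441*9/3139442 = -48969/3139442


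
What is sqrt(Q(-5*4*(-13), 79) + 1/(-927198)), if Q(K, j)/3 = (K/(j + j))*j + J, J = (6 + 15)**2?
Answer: sqrt(163628830202806)/309066 ≈ 41.388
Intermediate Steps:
J = 441 (J = 21**2 = 441)
Q(K, j) = 1323 + 3*K/2 (Q(K, j) = 3*((K/(j + j))*j + 441) = 3*((K/((2*j)))*j + 441) = 3*(((1/(2*j))*K)*j + 441) = 3*((K/(2*j))*j + 441) = 3*(K/2 + 441) = 3*(441 + K/2) = 1323 + 3*K/2)
sqrt(Q(-5*4*(-13), 79) + 1/(-927198)) = sqrt((1323 + 3*(-5*4*(-13))/2) + 1/(-927198)) = sqrt((1323 + 3*(-20*(-13))/2) - 1/927198) = sqrt((1323 + (3/2)*260) - 1/927198) = sqrt((1323 + 390) - 1/927198) = sqrt(1713 - 1/927198) = sqrt(1588290173/927198) = sqrt(163628830202806)/309066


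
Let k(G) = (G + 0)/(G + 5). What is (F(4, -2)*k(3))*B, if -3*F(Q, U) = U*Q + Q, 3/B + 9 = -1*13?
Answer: -3/44 ≈ -0.068182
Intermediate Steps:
B = -3/22 (B = 3/(-9 - 1*13) = 3/(-9 - 13) = 3/(-22) = 3*(-1/22) = -3/22 ≈ -0.13636)
k(G) = G/(5 + G)
F(Q, U) = -Q/3 - Q*U/3 (F(Q, U) = -(U*Q + Q)/3 = -(Q*U + Q)/3 = -(Q + Q*U)/3 = -Q/3 - Q*U/3)
(F(4, -2)*k(3))*B = ((-1/3*4*(1 - 2))*(3/(5 + 3)))*(-3/22) = ((-1/3*4*(-1))*(3/8))*(-3/22) = (4*(3*(1/8))/3)*(-3/22) = ((4/3)*(3/8))*(-3/22) = (1/2)*(-3/22) = -3/44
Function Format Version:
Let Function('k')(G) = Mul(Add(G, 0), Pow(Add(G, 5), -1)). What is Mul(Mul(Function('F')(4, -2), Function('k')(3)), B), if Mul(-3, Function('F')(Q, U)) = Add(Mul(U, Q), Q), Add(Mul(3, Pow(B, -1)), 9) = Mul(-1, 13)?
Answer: Rational(-3, 44) ≈ -0.068182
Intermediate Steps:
B = Rational(-3, 22) (B = Mul(3, Pow(Add(-9, Mul(-1, 13)), -1)) = Mul(3, Pow(Add(-9, -13), -1)) = Mul(3, Pow(-22, -1)) = Mul(3, Rational(-1, 22)) = Rational(-3, 22) ≈ -0.13636)
Function('k')(G) = Mul(G, Pow(Add(5, G), -1))
Function('F')(Q, U) = Add(Mul(Rational(-1, 3), Q), Mul(Rational(-1, 3), Q, U)) (Function('F')(Q, U) = Mul(Rational(-1, 3), Add(Mul(U, Q), Q)) = Mul(Rational(-1, 3), Add(Mul(Q, U), Q)) = Mul(Rational(-1, 3), Add(Q, Mul(Q, U))) = Add(Mul(Rational(-1, 3), Q), Mul(Rational(-1, 3), Q, U)))
Mul(Mul(Function('F')(4, -2), Function('k')(3)), B) = Mul(Mul(Mul(Rational(-1, 3), 4, Add(1, -2)), Mul(3, Pow(Add(5, 3), -1))), Rational(-3, 22)) = Mul(Mul(Mul(Rational(-1, 3), 4, -1), Mul(3, Pow(8, -1))), Rational(-3, 22)) = Mul(Mul(Rational(4, 3), Mul(3, Rational(1, 8))), Rational(-3, 22)) = Mul(Mul(Rational(4, 3), Rational(3, 8)), Rational(-3, 22)) = Mul(Rational(1, 2), Rational(-3, 22)) = Rational(-3, 44)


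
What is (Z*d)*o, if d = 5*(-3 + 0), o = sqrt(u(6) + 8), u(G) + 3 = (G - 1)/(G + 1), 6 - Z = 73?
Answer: 2010*sqrt(70)/7 ≈ 2402.4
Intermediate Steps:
Z = -67 (Z = 6 - 1*73 = 6 - 73 = -67)
u(G) = -3 + (-1 + G)/(1 + G) (u(G) = -3 + (G - 1)/(G + 1) = -3 + (-1 + G)/(1 + G))
o = 2*sqrt(70)/7 (o = sqrt(2*(-2 - 1*6)/(1 + 6) + 8) = sqrt(2*(-2 - 6)/7 + 8) = sqrt(2*(1/7)*(-8) + 8) = sqrt(-16/7 + 8) = sqrt(40/7) = 2*sqrt(70)/7 ≈ 2.3905)
d = -15 (d = 5*(-3) = -15)
(Z*d)*o = (-67*(-15))*(2*sqrt(70)/7) = 1005*(2*sqrt(70)/7) = 2010*sqrt(70)/7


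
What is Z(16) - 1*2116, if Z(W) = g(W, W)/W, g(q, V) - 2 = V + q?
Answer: -16911/8 ≈ -2113.9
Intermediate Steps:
g(q, V) = 2 + V + q (g(q, V) = 2 + (V + q) = 2 + V + q)
Z(W) = (2 + 2*W)/W (Z(W) = (2 + W + W)/W = (2 + 2*W)/W)
Z(16) - 1*2116 = (2 + 2/16) - 1*2116 = (2 + 2*(1/16)) - 2116 = (2 + ⅛) - 2116 = 17/8 - 2116 = -16911/8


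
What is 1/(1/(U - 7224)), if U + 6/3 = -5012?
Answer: -12238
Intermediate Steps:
U = -5014 (U = -2 - 5012 = -5014)
1/(1/(U - 7224)) = 1/(1/(-5014 - 7224)) = 1/(1/(-12238)) = 1/(-1/12238) = -12238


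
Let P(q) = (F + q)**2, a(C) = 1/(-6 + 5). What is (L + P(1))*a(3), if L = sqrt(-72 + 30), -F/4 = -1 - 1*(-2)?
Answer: -9 - I*sqrt(42) ≈ -9.0 - 6.4807*I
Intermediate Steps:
F = -4 (F = -4*(-1 - 1*(-2)) = -4*(-1 + 2) = -4*1 = -4)
a(C) = -1 (a(C) = 1/(-1) = -1)
L = I*sqrt(42) (L = sqrt(-42) = I*sqrt(42) ≈ 6.4807*I)
P(q) = (-4 + q)**2
(L + P(1))*a(3) = (I*sqrt(42) + (-4 + 1)**2)*(-1) = (I*sqrt(42) + (-3)**2)*(-1) = (I*sqrt(42) + 9)*(-1) = (9 + I*sqrt(42))*(-1) = -9 - I*sqrt(42)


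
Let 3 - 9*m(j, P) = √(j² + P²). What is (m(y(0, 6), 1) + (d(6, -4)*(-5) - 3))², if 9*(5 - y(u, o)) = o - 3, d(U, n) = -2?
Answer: (198 - √205)²/729 ≈ 46.281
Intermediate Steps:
y(u, o) = 16/3 - o/9 (y(u, o) = 5 - (o - 3)/9 = 5 - (-3 + o)/9 = 5 + (⅓ - o/9) = 16/3 - o/9)
m(j, P) = ⅓ - √(P² + j²)/9 (m(j, P) = ⅓ - √(j² + P²)/9 = ⅓ - √(P² + j²)/9)
(m(y(0, 6), 1) + (d(6, -4)*(-5) - 3))² = ((⅓ - √(1² + (16/3 - ⅑*6)²)/9) + (-2*(-5) - 3))² = ((⅓ - √(1 + (16/3 - ⅔)²)/9) + (10 - 3))² = ((⅓ - √(1 + (14/3)²)/9) + 7)² = ((⅓ - √(1 + 196/9)/9) + 7)² = ((⅓ - √205/27) + 7)² = (22/3 - √205/27)²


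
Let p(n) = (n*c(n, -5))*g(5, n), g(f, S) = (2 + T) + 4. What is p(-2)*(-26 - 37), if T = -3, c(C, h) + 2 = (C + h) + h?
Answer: -5292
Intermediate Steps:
c(C, h) = -2 + C + 2*h (c(C, h) = -2 + ((C + h) + h) = -2 + (C + 2*h) = -2 + C + 2*h)
g(f, S) = 3 (g(f, S) = (2 - 3) + 4 = -1 + 4 = 3)
p(n) = 3*n*(-12 + n) (p(n) = (n*(-2 + n + 2*(-5)))*3 = (n*(-2 + n - 10))*3 = (n*(-12 + n))*3 = 3*n*(-12 + n))
p(-2)*(-26 - 37) = (3*(-2)*(-12 - 2))*(-26 - 37) = (3*(-2)*(-14))*(-63) = 84*(-63) = -5292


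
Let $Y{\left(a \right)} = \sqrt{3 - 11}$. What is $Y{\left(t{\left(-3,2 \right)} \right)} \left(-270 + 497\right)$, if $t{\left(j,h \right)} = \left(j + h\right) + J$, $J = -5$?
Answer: $454 i \sqrt{2} \approx 642.05 i$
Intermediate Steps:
$t{\left(j,h \right)} = -5 + h + j$ ($t{\left(j,h \right)} = \left(j + h\right) - 5 = \left(h + j\right) - 5 = -5 + h + j$)
$Y{\left(a \right)} = 2 i \sqrt{2}$ ($Y{\left(a \right)} = \sqrt{-8} = 2 i \sqrt{2}$)
$Y{\left(t{\left(-3,2 \right)} \right)} \left(-270 + 497\right) = 2 i \sqrt{2} \left(-270 + 497\right) = 2 i \sqrt{2} \cdot 227 = 454 i \sqrt{2}$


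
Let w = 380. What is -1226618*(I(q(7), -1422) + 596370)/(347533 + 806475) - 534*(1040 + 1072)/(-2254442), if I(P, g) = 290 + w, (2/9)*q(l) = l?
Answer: -103188548559260236/162602756471 ≈ -6.3461e+5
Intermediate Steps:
q(l) = 9*l/2
I(P, g) = 670 (I(P, g) = 290 + 380 = 670)
-1226618*(I(q(7), -1422) + 596370)/(347533 + 806475) - 534*(1040 + 1072)/(-2254442) = -1226618*(670 + 596370)/(347533 + 806475) - 534*(1040 + 1072)/(-2254442) = -1226618/(1154008/597040) - 534*2112*(-1/2254442) = -1226618/(1154008*(1/597040)) - 1127808*(-1/2254442) = -1226618/144251/74630 + 563904/1127221 = -1226618*74630/144251 + 563904/1127221 = -91542501340/144251 + 563904/1127221 = -103188548559260236/162602756471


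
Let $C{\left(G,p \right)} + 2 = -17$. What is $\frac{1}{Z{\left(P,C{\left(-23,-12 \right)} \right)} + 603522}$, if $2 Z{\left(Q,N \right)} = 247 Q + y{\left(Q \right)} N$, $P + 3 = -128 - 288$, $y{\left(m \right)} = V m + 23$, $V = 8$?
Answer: $\frac{1}{583401} \approx 1.7141 \cdot 10^{-6}$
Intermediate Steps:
$C{\left(G,p \right)} = -19$ ($C{\left(G,p \right)} = -2 - 17 = -19$)
$y{\left(m \right)} = 23 + 8 m$ ($y{\left(m \right)} = 8 m + 23 = 23 + 8 m$)
$P = -419$ ($P = -3 - 416 = -419$)
$Z{\left(Q,N \right)} = \frac{247 Q}{2} + \frac{N \left(23 + 8 Q\right)}{2}$ ($Z{\left(Q,N \right)} = \frac{247 Q + \left(23 + 8 Q\right) N}{2} = \frac{247 Q + N \left(23 + 8 Q\right)}{2} = \frac{247 Q}{2} + \frac{N \left(23 + 8 Q\right)}{2}$)
$\frac{1}{Z{\left(P,C{\left(-23,-12 \right)} \right)} + 603522} = \frac{1}{\left(\frac{247}{2} \left(-419\right) + \frac{1}{2} \left(-19\right) \left(23 + 8 \left(-419\right)\right)\right) + 603522} = \frac{1}{\left(- \frac{103493}{2} + \frac{1}{2} \left(-19\right) \left(23 - 3352\right)\right) + 603522} = \frac{1}{\left(- \frac{103493}{2} + \frac{1}{2} \left(-19\right) \left(-3329\right)\right) + 603522} = \frac{1}{\left(- \frac{103493}{2} + \frac{63251}{2}\right) + 603522} = \frac{1}{-20121 + 603522} = \frac{1}{583401}$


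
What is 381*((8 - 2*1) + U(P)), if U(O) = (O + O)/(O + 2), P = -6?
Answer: 3429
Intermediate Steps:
U(O) = 2*O/(2 + O) (U(O) = (2*O)/(2 + O) = 2*O/(2 + O))
381*((8 - 2*1) + U(P)) = 381*((8 - 2*1) + 2*(-6)/(2 - 6)) = 381*((8 - 2) + 2*(-6)/(-4)) = 381*(6 + 2*(-6)*(-¼)) = 381*(6 + 3) = 381*9 = 3429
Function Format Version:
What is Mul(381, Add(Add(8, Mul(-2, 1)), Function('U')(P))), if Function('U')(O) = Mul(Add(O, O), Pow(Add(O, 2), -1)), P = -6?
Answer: 3429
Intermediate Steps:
Function('U')(O) = Mul(2, O, Pow(Add(2, O), -1)) (Function('U')(O) = Mul(Mul(2, O), Pow(Add(2, O), -1)) = Mul(2, O, Pow(Add(2, O), -1)))
Mul(381, Add(Add(8, Mul(-2, 1)), Function('U')(P))) = Mul(381, Add(Add(8, Mul(-2, 1)), Mul(2, -6, Pow(Add(2, -6), -1)))) = Mul(381, Add(Add(8, -2), Mul(2, -6, Pow(-4, -1)))) = Mul(381, Add(6, Mul(2, -6, Rational(-1, 4)))) = Mul(381, Add(6, 3)) = Mul(381, 9) = 3429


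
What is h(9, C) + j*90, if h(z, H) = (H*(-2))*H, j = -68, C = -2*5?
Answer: -6320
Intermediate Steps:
C = -10
h(z, H) = -2*H**2 (h(z, H) = (-2*H)*H = -2*H**2)
h(9, C) + j*90 = -2*(-10)**2 - 68*90 = -2*100 - 6120 = -200 - 6120 = -6320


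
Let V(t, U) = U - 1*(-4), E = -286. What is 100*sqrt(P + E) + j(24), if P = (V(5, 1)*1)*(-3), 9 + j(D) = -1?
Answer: -10 + 100*I*sqrt(301) ≈ -10.0 + 1734.9*I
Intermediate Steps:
j(D) = -10 (j(D) = -9 - 1 = -10)
V(t, U) = 4 + U (V(t, U) = U + 4 = 4 + U)
P = -15 (P = ((4 + 1)*1)*(-3) = (5*1)*(-3) = 5*(-3) = -15)
100*sqrt(P + E) + j(24) = 100*sqrt(-15 - 286) - 10 = 100*sqrt(-301) - 10 = 100*(I*sqrt(301)) - 10 = 100*I*sqrt(301) - 10 = -10 + 100*I*sqrt(301)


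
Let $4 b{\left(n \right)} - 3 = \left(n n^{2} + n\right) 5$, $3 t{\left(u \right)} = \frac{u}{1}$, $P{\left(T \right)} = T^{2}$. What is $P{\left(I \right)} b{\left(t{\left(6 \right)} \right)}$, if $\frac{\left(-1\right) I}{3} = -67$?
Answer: $\frac{2141253}{4} \approx 5.3531 \cdot 10^{5}$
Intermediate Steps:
$I = 201$ ($I = \left(-3\right) \left(-67\right) = 201$)
$t{\left(u \right)} = \frac{u}{3}$ ($t{\left(u \right)} = \frac{u 1^{-1}}{3} = \frac{u 1}{3} = \frac{u}{3}$)
$b{\left(n \right)} = \frac{3}{4} + \frac{5 n}{4} + \frac{5 n^{3}}{4}$ ($b{\left(n \right)} = \frac{3}{4} + \frac{\left(n n^{2} + n\right) 5}{4} = \frac{3}{4} + \frac{\left(n^{3} + n\right) 5}{4} = \frac{3}{4} + \frac{\left(n + n^{3}\right) 5}{4} = \frac{3}{4} + \frac{5 n + 5 n^{3}}{4} = \frac{3}{4} + \left(\frac{5 n}{4} + \frac{5 n^{3}}{4}\right) = \frac{3}{4} + \frac{5 n}{4} + \frac{5 n^{3}}{4}$)
$P{\left(I \right)} b{\left(t{\left(6 \right)} \right)} = 201^{2} \left(\frac{3}{4} + \frac{5 \cdot \frac{1}{3} \cdot 6}{4} + \frac{5 \left(\frac{1}{3} \cdot 6\right)^{3}}{4}\right) = 40401 \left(\frac{3}{4} + \frac{5}{4} \cdot 2 + \frac{5 \cdot 2^{3}}{4}\right) = 40401 \left(\frac{3}{4} + \frac{5}{2} + \frac{5}{4} \cdot 8\right) = 40401 \left(\frac{3}{4} + \frac{5}{2} + 10\right) = 40401 \cdot \frac{53}{4} = \frac{2141253}{4}$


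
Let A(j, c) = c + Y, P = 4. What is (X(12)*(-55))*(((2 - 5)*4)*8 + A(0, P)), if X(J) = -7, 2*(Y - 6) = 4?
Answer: -32340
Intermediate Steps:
Y = 8 (Y = 6 + (1/2)*4 = 6 + 2 = 8)
A(j, c) = 8 + c (A(j, c) = c + 8 = 8 + c)
(X(12)*(-55))*(((2 - 5)*4)*8 + A(0, P)) = (-7*(-55))*(((2 - 5)*4)*8 + (8 + 4)) = 385*(-3*4*8 + 12) = 385*(-12*8 + 12) = 385*(-96 + 12) = 385*(-84) = -32340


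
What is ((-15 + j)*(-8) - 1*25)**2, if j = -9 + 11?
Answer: 6241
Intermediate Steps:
j = 2
((-15 + j)*(-8) - 1*25)**2 = ((-15 + 2)*(-8) - 1*25)**2 = (-13*(-8) - 25)**2 = (104 - 25)**2 = 79**2 = 6241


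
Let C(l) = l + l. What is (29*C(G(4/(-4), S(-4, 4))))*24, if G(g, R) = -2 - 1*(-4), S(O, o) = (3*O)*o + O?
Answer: 2784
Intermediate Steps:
S(O, o) = O + 3*O*o (S(O, o) = 3*O*o + O = O + 3*O*o)
G(g, R) = 2 (G(g, R) = -2 + 4 = 2)
C(l) = 2*l
(29*C(G(4/(-4), S(-4, 4))))*24 = (29*(2*2))*24 = (29*4)*24 = 116*24 = 2784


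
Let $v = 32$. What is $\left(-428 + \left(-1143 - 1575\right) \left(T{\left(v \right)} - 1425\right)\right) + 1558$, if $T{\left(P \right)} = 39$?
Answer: $3768278$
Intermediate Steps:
$\left(-428 + \left(-1143 - 1575\right) \left(T{\left(v \right)} - 1425\right)\right) + 1558 = \left(-428 + \left(-1143 - 1575\right) \left(39 - 1425\right)\right) + 1558 = \left(-428 - -3767148\right) + 1558 = \left(-428 + 3767148\right) + 1558 = 3766720 + 1558 = 3768278$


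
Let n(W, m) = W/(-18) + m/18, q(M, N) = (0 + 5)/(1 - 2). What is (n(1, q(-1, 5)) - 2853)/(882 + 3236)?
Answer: -4280/6177 ≈ -0.69289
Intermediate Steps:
q(M, N) = -5 (q(M, N) = 5/(-1) = 5*(-1) = -5)
n(W, m) = -W/18 + m/18 (n(W, m) = W*(-1/18) + m*(1/18) = -W/18 + m/18)
(n(1, q(-1, 5)) - 2853)/(882 + 3236) = ((-1/18*1 + (1/18)*(-5)) - 2853)/(882 + 3236) = ((-1/18 - 5/18) - 2853)/4118 = (-⅓ - 2853)*(1/4118) = -8560/3*1/4118 = -4280/6177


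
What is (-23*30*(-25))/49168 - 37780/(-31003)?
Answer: 170883485/108882536 ≈ 1.5694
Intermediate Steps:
(-23*30*(-25))/49168 - 37780/(-31003) = -690*(-25)*(1/49168) - 37780*(-1/31003) = 17250*(1/49168) + 37780/31003 = 8625/24584 + 37780/31003 = 170883485/108882536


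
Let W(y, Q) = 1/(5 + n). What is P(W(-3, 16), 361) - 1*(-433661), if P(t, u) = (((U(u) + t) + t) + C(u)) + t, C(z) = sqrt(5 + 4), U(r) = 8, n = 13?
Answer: 2602033/6 ≈ 4.3367e+5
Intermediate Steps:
W(y, Q) = 1/18 (W(y, Q) = 1/(5 + 13) = 1/18)
C(z) = 3 (C(z) = sqrt(9) = 3)
P(t, u) = 11 + 3*t (P(t, u) = (((8 + t) + t) + 3) + t = ((8 + 2*t) + 3) + t = (11 + 2*t) + t = 11 + 3*t)
P(W(-3, 16), 361) - 1*(-433661) = (11 + 3*(1/18)) - 1*(-433661) = (11 + 1/6) + 433661 = 67/6 + 433661 = 2602033/6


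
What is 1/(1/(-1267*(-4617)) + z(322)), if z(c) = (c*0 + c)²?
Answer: 5849739/606524338477 ≈ 9.6447e-6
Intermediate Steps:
z(c) = c² (z(c) = (0 + c)² = c²)
1/(1/(-1267*(-4617)) + z(322)) = 1/(1/(-1267*(-4617)) + 322²) = 1/(1/5849739 + 103684) = 1/(606524338477/5849739) = 5849739/606524338477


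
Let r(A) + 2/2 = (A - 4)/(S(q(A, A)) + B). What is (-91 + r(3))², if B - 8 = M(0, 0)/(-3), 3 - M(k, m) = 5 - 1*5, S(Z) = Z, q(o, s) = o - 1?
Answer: 687241/81 ≈ 8484.5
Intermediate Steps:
q(o, s) = -1 + o
M(k, m) = 3 (M(k, m) = 3 - (5 - 1*5) = 3 - (5 - 5) = 3 - 1*0 = 3 + 0 = 3)
B = 7 (B = 8 + 3/(-3) = 8 + 3*(-⅓) = 8 - 1 = 7)
r(A) = -1 + (-4 + A)/(6 + A) (r(A) = -1 + (A - 4)/((-1 + A) + 7) = -1 + (-4 + A)/(6 + A))
(-91 + r(3))² = (-91 - 10/(6 + 3))² = (-91 - 10/9)² = (-829/9)² = 687241/81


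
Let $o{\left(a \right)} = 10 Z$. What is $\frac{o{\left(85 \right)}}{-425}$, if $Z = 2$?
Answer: $- \frac{4}{85} \approx -0.047059$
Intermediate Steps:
$o{\left(a \right)} = 20$ ($o{\left(a \right)} = 10 \cdot 2 = 20$)
$\frac{o{\left(85 \right)}}{-425} = \frac{20}{-425} = 20 \left(- \frac{1}{425}\right) = - \frac{4}{85}$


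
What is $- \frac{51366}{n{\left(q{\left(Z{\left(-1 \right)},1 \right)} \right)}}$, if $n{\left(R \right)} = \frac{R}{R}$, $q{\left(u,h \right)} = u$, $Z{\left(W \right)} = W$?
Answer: $-51366$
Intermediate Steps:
$n{\left(R \right)} = 1$
$- \frac{51366}{n{\left(q{\left(Z{\left(-1 \right)},1 \right)} \right)}} = - \frac{51366}{1} = \left(-51366\right) 1 = -51366$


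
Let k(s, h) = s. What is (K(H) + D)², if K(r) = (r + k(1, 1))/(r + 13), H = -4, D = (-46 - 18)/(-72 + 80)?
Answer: 625/9 ≈ 69.444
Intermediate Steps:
D = -8 (D = -64/8 = -64*⅛ = -8)
K(r) = (1 + r)/(13 + r) (K(r) = (r + 1)/(r + 13) = (1 + r)/(13 + r))
(K(H) + D)² = ((1 - 4)/(13 - 4) - 8)² = (-3/9 - 8)² = ((⅑)*(-3) - 8)² = (-⅓ - 8)² = (-25/3)² = 625/9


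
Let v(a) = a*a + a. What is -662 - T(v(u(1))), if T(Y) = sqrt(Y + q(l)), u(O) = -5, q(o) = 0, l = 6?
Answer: -662 - 2*sqrt(5) ≈ -666.47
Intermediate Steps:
v(a) = a + a**2 (v(a) = a**2 + a = a + a**2)
T(Y) = sqrt(Y) (T(Y) = sqrt(Y + 0) = sqrt(Y))
-662 - T(v(u(1))) = -662 - sqrt(-5*(1 - 5)) = -662 - sqrt(-5*(-4)) = -662 - sqrt(20) = -662 - 2*sqrt(5)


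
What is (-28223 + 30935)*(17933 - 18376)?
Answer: -1201416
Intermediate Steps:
(-28223 + 30935)*(17933 - 18376) = 2712*(-443) = -1201416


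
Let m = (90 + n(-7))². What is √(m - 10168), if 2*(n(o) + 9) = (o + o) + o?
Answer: I*√20791/2 ≈ 72.095*I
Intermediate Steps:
n(o) = -9 + 3*o/2 (n(o) = -9 + ((o + o) + o)/2 = -9 + (2*o + o)/2 = -9 + (3*o)/2 = -9 + 3*o/2)
m = 19881/4 (m = (90 + (-9 + (3/2)*(-7)))² = (90 + (-9 - 21/2))² = (90 - 39/2)² = (141/2)² = 19881/4 ≈ 4970.3)
√(m - 10168) = √(19881/4 - 10168) = √(-20791/4) = I*√20791/2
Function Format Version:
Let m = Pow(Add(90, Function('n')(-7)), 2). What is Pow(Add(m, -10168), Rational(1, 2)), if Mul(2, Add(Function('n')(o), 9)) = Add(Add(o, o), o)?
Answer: Mul(Rational(1, 2), I, Pow(20791, Rational(1, 2))) ≈ Mul(72.095, I)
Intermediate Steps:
Function('n')(o) = Add(-9, Mul(Rational(3, 2), o)) (Function('n')(o) = Add(-9, Mul(Rational(1, 2), Add(Add(o, o), o))) = Add(-9, Mul(Rational(1, 2), Add(Mul(2, o), o))) = Add(-9, Mul(Rational(1, 2), Mul(3, o))) = Add(-9, Mul(Rational(3, 2), o)))
m = Rational(19881, 4) (m = Pow(Add(90, Add(-9, Mul(Rational(3, 2), -7))), 2) = Pow(Add(90, Add(-9, Rational(-21, 2))), 2) = Pow(Add(90, Rational(-39, 2)), 2) = Pow(Rational(141, 2), 2) = Rational(19881, 4) ≈ 4970.3)
Pow(Add(m, -10168), Rational(1, 2)) = Pow(Add(Rational(19881, 4), -10168), Rational(1, 2)) = Pow(Rational(-20791, 4), Rational(1, 2)) = Mul(Rational(1, 2), I, Pow(20791, Rational(1, 2)))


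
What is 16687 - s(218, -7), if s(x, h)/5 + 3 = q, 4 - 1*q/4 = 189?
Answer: 20402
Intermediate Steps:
q = -740 (q = 16 - 4*189 = 16 - 756 = -740)
s(x, h) = -3715 (s(x, h) = -15 + 5*(-740) = -15 - 3700 = -3715)
16687 - s(218, -7) = 16687 - 1*(-3715) = 16687 + 3715 = 20402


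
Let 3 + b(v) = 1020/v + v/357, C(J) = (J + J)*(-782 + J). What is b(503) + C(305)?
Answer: -52249695434/179571 ≈ -2.9097e+5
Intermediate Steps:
C(J) = 2*J*(-782 + J) (C(J) = (2*J)*(-782 + J) = 2*J*(-782 + J))
b(v) = -3 + 1020/v + v/357 (b(v) = -3 + (1020/v + v/357) = -3 + 1020/v + v/357)
b(503) + C(305) = (-3 + 1020/503 + (1/357)*503) + 2*305*(-782 + 305) = (-3 + 1020*(1/503) + 503/357) + 2*305*(-477) = (-3 + 1020/503 + 503/357) - 290970 = 78436/179571 - 290970 = -52249695434/179571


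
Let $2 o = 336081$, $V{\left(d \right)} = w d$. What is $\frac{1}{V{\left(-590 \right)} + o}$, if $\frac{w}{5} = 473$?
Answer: $- \frac{2}{2454619} \approx -8.1479 \cdot 10^{-7}$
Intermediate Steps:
$w = 2365$ ($w = 5 \cdot 473 = 2365$)
$V{\left(d \right)} = 2365 d$
$o = \frac{336081}{2}$ ($o = \frac{1}{2} \cdot 336081 = \frac{336081}{2} \approx 1.6804 \cdot 10^{5}$)
$\frac{1}{V{\left(-590 \right)} + o} = \frac{1}{2365 \left(-590\right) + \frac{336081}{2}} = \frac{1}{-1395350 + \frac{336081}{2}} = \frac{1}{- \frac{2454619}{2}} = - \frac{2}{2454619}$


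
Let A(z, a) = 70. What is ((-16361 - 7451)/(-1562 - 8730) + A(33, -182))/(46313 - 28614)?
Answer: 186063/45539527 ≈ 0.0040857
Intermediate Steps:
((-16361 - 7451)/(-1562 - 8730) + A(33, -182))/(46313 - 28614) = ((-16361 - 7451)/(-1562 - 8730) + 70)/(46313 - 28614) = (-23812/(-10292) + 70)/17699 = (-23812*(-1/10292) + 70)*(1/17699) = (5953/2573 + 70)*(1/17699) = (186063/2573)*(1/17699) = 186063/45539527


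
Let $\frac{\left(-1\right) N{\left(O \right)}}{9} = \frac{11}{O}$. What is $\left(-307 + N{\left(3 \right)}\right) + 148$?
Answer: $-192$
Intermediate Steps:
$N{\left(O \right)} = - \frac{99}{O}$ ($N{\left(O \right)} = - 9 \frac{11}{O} = - \frac{99}{O}$)
$\left(-307 + N{\left(3 \right)}\right) + 148 = \left(-307 - \frac{99}{3}\right) + 148 = \left(-307 - 33\right) + 148 = -340 + 148 = -192$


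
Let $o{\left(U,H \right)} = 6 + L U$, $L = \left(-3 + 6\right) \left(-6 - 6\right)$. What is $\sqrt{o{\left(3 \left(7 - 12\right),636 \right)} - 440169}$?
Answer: $3 i \sqrt{48847} \approx 663.04 i$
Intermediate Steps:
$L = -36$ ($L = 3 \left(-12\right) = -36$)
$o{\left(U,H \right)} = 6 - 36 U$
$\sqrt{o{\left(3 \left(7 - 12\right),636 \right)} - 440169} = \sqrt{\left(6 - 36 \cdot 3 \left(7 - 12\right)\right) - 440169} = \sqrt{\left(6 - 36 \cdot 3 \left(-5\right)\right) - 440169} = \sqrt{\left(6 - -540\right) - 440169} = \sqrt{\left(6 + 540\right) - 440169} = \sqrt{546 - 440169} = \sqrt{-439623} = 3 i \sqrt{48847}$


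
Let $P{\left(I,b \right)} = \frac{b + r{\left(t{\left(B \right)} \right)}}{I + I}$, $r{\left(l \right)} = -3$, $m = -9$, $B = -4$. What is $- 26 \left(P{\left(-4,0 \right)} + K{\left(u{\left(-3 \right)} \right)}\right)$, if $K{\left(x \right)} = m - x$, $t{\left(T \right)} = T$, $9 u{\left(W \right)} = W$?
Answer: $\frac{2587}{12} \approx 215.58$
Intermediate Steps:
$u{\left(W \right)} = \frac{W}{9}$
$K{\left(x \right)} = -9 - x$
$P{\left(I,b \right)} = \frac{-3 + b}{2 I}$ ($P{\left(I,b \right)} = \frac{b - 3}{I + I} = \frac{-3 + b}{2 I}$)
$- 26 \left(P{\left(-4,0 \right)} + K{\left(u{\left(-3 \right)} \right)}\right) = - 26 \left(\frac{-3 + 0}{2 \left(-4\right)} - \left(9 + \frac{1}{9} \left(-3\right)\right)\right) = - 26 \left(\frac{1}{2} \left(- \frac{1}{4}\right) \left(-3\right) - \frac{26}{3}\right) = - 26 \left(\frac{3}{8} + \left(-9 + \frac{1}{3}\right)\right) = - 26 \left(\frac{3}{8} - \frac{26}{3}\right) = \left(-26\right) \left(- \frac{199}{24}\right) = \frac{2587}{12}$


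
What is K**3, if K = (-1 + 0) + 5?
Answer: 64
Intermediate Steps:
K = 4 (K = -1 + 5 = 4)
K**3 = 4**3 = 64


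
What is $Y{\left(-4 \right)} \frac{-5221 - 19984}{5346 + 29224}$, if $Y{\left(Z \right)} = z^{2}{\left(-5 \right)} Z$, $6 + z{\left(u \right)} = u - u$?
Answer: $\frac{362952}{3457} \approx 104.99$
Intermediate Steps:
$z{\left(u \right)} = -6$ ($z{\left(u \right)} = -6 + \left(u - u\right) = -6 + 0 = -6$)
$Y{\left(Z \right)} = 36 Z$ ($Y{\left(Z \right)} = \left(-6\right)^{2} Z = 36 Z$)
$Y{\left(-4 \right)} \frac{-5221 - 19984}{5346 + 29224} = 36 \left(-4\right) \frac{-5221 - 19984}{5346 + 29224} = - 144 \left(- \frac{25205}{34570}\right) = - 144 \left(\left(-25205\right) \frac{1}{34570}\right) = \left(-144\right) \left(- \frac{5041}{6914}\right) = \frac{362952}{3457}$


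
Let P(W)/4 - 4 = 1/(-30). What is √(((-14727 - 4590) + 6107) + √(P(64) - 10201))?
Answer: √(-2972250 + 15*I*√2291655)/15 ≈ 0.43903 + 114.94*I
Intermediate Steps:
P(W) = 238/15 (P(W) = 16 + 4/(-30) = 16 + 4*(-1/30) = 16 - 2/15 = 238/15)
√(((-14727 - 4590) + 6107) + √(P(64) - 10201)) = √(((-14727 - 4590) + 6107) + √(238/15 - 10201)) = √((-19317 + 6107) + √(-152777/15)) = √(-13210 + I*√2291655/15)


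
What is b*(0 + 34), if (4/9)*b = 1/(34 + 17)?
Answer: 3/2 ≈ 1.5000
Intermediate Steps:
b = 3/68 (b = 9/(4*(34 + 17)) = (9/4)/51 = (9/4)*(1/51) = 3/68 ≈ 0.044118)
b*(0 + 34) = 3*(0 + 34)/68 = (3/68)*34 = 3/2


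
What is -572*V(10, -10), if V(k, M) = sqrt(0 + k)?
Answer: -572*sqrt(10) ≈ -1808.8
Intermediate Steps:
V(k, M) = sqrt(k)
-572*V(10, -10) = -572*sqrt(10)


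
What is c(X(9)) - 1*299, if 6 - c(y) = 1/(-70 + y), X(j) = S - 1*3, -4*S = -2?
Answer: -42483/145 ≈ -292.99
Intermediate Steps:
S = ½ (S = -¼*(-2) = ½ ≈ 0.50000)
X(j) = -5/2 (X(j) = ½ - 1*3 = ½ - 3 = -5/2)
c(y) = 6 - 1/(-70 + y)
c(X(9)) - 1*299 = (-421 + 6*(-5/2))/(-70 - 5/2) - 1*299 = (-421 - 15)/(-145/2) - 299 = -2/145*(-436) - 299 = 872/145 - 299 = -42483/145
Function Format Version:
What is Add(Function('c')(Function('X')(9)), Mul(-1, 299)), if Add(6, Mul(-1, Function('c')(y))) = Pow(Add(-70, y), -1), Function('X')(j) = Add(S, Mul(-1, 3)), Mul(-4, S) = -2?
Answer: Rational(-42483, 145) ≈ -292.99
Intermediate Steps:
S = Rational(1, 2) (S = Mul(Rational(-1, 4), -2) = Rational(1, 2) ≈ 0.50000)
Function('X')(j) = Rational(-5, 2) (Function('X')(j) = Add(Rational(1, 2), Mul(-1, 3)) = Add(Rational(1, 2), -3) = Rational(-5, 2))
Function('c')(y) = Add(6, Mul(-1, Pow(Add(-70, y), -1)))
Add(Function('c')(Function('X')(9)), Mul(-1, 299)) = Add(Mul(Pow(Add(-70, Rational(-5, 2)), -1), Add(-421, Mul(6, Rational(-5, 2)))), Mul(-1, 299)) = Add(Mul(Pow(Rational(-145, 2), -1), Add(-421, -15)), -299) = Add(Mul(Rational(-2, 145), -436), -299) = Add(Rational(872, 145), -299) = Rational(-42483, 145)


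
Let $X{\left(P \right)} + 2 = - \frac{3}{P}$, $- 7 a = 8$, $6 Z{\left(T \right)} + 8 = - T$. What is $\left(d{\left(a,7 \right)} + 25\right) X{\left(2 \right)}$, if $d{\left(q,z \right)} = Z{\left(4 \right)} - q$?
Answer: $- \frac{169}{2} \approx -84.5$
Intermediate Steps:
$Z{\left(T \right)} = - \frac{4}{3} - \frac{T}{6}$ ($Z{\left(T \right)} = - \frac{4}{3} + \frac{\left(-1\right) T}{6} = - \frac{4}{3} - \frac{T}{6}$)
$a = - \frac{8}{7}$ ($a = \left(- \frac{1}{7}\right) 8 = - \frac{8}{7} \approx -1.1429$)
$X{\left(P \right)} = -2 - \frac{3}{P}$
$d{\left(q,z \right)} = -2 - q$ ($d{\left(q,z \right)} = \left(- \frac{4}{3} - \frac{2}{3}\right) - q = -2 - q$)
$\left(d{\left(a,7 \right)} + 25\right) X{\left(2 \right)} = \left(\left(-2 - - \frac{8}{7}\right) + 25\right) \left(-2 - \frac{3}{2}\right) = \left(\left(-2 + \frac{8}{7}\right) + 25\right) \left(-2 - \frac{3}{2}\right) = \left(- \frac{6}{7} + 25\right) \left(-2 - \frac{3}{2}\right) = \frac{169}{7} \left(- \frac{7}{2}\right) = - \frac{169}{2}$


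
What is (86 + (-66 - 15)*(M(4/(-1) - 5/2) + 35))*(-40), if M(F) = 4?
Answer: 122920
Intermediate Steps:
(86 + (-66 - 15)*(M(4/(-1) - 5/2) + 35))*(-40) = (86 + (-66 - 15)*(4 + 35))*(-40) = (86 - 81*39)*(-40) = (86 - 3159)*(-40) = -3073*(-40) = 122920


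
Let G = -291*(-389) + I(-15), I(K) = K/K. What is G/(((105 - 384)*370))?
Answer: -11320/10323 ≈ -1.0966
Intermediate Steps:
I(K) = 1
G = 113200 (G = -291*(-389) + 1 = 113199 + 1 = 113200)
G/(((105 - 384)*370)) = 113200/(((105 - 384)*370)) = 113200/((-279*370)) = 113200/(-103230) = 113200*(-1/103230) = -11320/10323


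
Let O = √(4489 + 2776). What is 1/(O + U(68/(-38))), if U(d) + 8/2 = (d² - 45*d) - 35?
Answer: -5829067/686056456 + 130321*√7265/686056456 ≈ 0.0076945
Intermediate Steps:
O = √7265 ≈ 85.235
U(d) = -39 + d² - 45*d (U(d) = -4 + ((d² - 45*d) - 35) = -4 + (-35 + d² - 45*d) = -39 + d² - 45*d)
1/(O + U(68/(-38))) = 1/(√7265 + (-39 + (68/(-38))² - 3060/(-38))) = 1/(√7265 + (-39 + (68*(-1/38))² - 3060*(-1)/38)) = 1/(√7265 + (-39 + (-34/19)² - 45*(-34/19))) = 1/(√7265 + (-39 + 1156/361 + 1530/19)) = 1/(√7265 + 16147/361) = 1/(16147/361 + √7265)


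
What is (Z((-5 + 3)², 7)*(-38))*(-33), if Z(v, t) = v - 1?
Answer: 3762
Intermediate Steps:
Z(v, t) = -1 + v
(Z((-5 + 3)², 7)*(-38))*(-33) = ((-1 + (-5 + 3)²)*(-38))*(-33) = ((-1 + (-2)²)*(-38))*(-33) = ((-1 + 4)*(-38))*(-33) = (3*(-38))*(-33) = -114*(-33) = 3762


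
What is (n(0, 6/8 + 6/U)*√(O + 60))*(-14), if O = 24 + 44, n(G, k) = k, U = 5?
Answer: -1092*√2/5 ≈ -308.86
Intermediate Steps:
O = 68
(n(0, 6/8 + 6/U)*√(O + 60))*(-14) = ((6/8 + 6/5)*√(68 + 60))*(-14) = ((6*(⅛) + 6*(⅕))*√128)*(-14) = ((¾ + 6/5)*(8*√2))*(-14) = (39*(8*√2)/20)*(-14) = (78*√2/5)*(-14) = -1092*√2/5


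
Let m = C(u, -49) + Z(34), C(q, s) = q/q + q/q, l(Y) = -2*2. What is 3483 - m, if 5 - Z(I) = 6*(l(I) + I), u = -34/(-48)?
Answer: 3656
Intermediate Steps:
l(Y) = -4
u = 17/24 (u = -34*(-1/48) = 17/24 ≈ 0.70833)
C(q, s) = 2 (C(q, s) = 1 + 1 = 2)
Z(I) = 29 - 6*I (Z(I) = 5 - 6*(-4 + I) = 5 - (-24 + 6*I) = 5 + (24 - 6*I) = 29 - 6*I)
m = -173 (m = 2 + (29 - 6*34) = 2 + (29 - 204) = 2 - 175 = -173)
3483 - m = 3483 - 1*(-173) = 3483 + 173 = 3656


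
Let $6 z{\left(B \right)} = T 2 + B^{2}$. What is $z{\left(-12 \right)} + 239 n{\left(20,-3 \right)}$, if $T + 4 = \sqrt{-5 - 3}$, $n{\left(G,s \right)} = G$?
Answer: $\frac{14408}{3} + \frac{2 i \sqrt{2}}{3} \approx 4802.7 + 0.94281 i$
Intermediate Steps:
$T = -4 + 2 i \sqrt{2}$ ($T = -4 + \sqrt{-5 - 3} = -4 + \sqrt{-8} = -4 + 2 i \sqrt{2} \approx -4.0 + 2.8284 i$)
$z{\left(B \right)} = - \frac{4}{3} + \frac{B^{2}}{6} + \frac{2 i \sqrt{2}}{3}$ ($z{\left(B \right)} = \frac{\left(-4 + 2 i \sqrt{2}\right) 2 + B^{2}}{6} = \frac{\left(-8 + 4 i \sqrt{2}\right) + B^{2}}{6} = \frac{-8 + B^{2} + 4 i \sqrt{2}}{6} = - \frac{4}{3} + \frac{B^{2}}{6} + \frac{2 i \sqrt{2}}{3}$)
$z{\left(-12 \right)} + 239 n{\left(20,-3 \right)} = \left(- \frac{4}{3} + \frac{\left(-12\right)^{2}}{6} + \frac{2 i \sqrt{2}}{3}\right) + 239 \cdot 20 = \left(- \frac{4}{3} + \frac{1}{6} \cdot 144 + \frac{2 i \sqrt{2}}{3}\right) + 4780 = \left(- \frac{4}{3} + 24 + \frac{2 i \sqrt{2}}{3}\right) + 4780 = \left(\frac{68}{3} + \frac{2 i \sqrt{2}}{3}\right) + 4780 = \frac{14408}{3} + \frac{2 i \sqrt{2}}{3}$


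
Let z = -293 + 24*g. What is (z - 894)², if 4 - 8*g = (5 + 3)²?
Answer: 1868689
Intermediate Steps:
g = -15/2 (g = ½ - (5 + 3)²/8 = ½ - ⅛*8² = ½ - ⅛*64 = ½ - 8 = -15/2 ≈ -7.5000)
z = -473 (z = -293 + 24*(-15/2) = -293 - 180 = -473)
(z - 894)² = (-473 - 894)² = (-1367)² = 1868689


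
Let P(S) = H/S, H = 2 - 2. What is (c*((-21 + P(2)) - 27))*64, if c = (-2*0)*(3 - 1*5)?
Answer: 0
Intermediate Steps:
H = 0
c = 0 (c = 0*(3 - 5) = 0*(-2) = 0)
P(S) = 0 (P(S) = 0/S = 0)
(c*((-21 + P(2)) - 27))*64 = (0*((-21 + 0) - 27))*64 = (0*(-21 - 27))*64 = (0*(-48))*64 = 0*64 = 0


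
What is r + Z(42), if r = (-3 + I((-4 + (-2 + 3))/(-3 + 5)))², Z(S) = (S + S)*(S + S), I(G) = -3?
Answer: 7092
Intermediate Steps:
Z(S) = 4*S² (Z(S) = (2*S)*(2*S) = 4*S²)
r = 36 (r = (-3 - 3)² = (-6)² = 36)
r + Z(42) = 36 + 4*42² = 36 + 4*1764 = 36 + 7056 = 7092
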